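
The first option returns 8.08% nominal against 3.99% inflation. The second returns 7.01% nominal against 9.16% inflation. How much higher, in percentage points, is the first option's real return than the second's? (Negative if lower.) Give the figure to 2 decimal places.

5.90

The first option real return: 1.0808/1.0399 − 1 = 3.933%.
The second real return: 1.0701/1.0916 − 1 = -1.970%.
Difference: 3.933 − (-1.970) = 5.903 pp.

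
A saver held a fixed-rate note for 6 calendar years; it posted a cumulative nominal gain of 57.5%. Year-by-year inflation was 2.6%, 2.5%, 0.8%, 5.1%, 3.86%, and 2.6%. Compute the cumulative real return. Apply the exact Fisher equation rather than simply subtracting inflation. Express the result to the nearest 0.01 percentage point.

32.66%

Cumulative inflation factor: 1.026 × 1.025 × 1.008 × 1.051 × 1.0386 × 1.026 ≈ 1.18722.
Nominal growth factor: 1.57500. Real growth factor = 1.57500 / 1.18722 ≈ 1.32663.
Total real return ≈ 32.6632%.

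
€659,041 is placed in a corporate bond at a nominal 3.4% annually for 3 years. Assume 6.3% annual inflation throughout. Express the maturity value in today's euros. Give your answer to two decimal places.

Nominal value at maturity: €659,041 × (1 + 3.4%)^3 ≈ €728,574.64.
Price-level factor over 3 years: (1 + 6.3%)^3 = 1.201157047.
The maturity value deflated by that factor is the answer in today's purchasing power.

€606,560.68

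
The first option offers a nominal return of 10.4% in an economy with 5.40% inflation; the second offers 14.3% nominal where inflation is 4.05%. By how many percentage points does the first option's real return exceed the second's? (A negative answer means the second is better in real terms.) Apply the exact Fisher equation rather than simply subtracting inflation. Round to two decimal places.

The first option real return: 1.104/1.0540 − 1 = 4.744%.
The second real return: 1.143/1.0405 − 1 = 9.851%.
Difference: 4.744 − 9.851 = -5.107 pp.

-5.11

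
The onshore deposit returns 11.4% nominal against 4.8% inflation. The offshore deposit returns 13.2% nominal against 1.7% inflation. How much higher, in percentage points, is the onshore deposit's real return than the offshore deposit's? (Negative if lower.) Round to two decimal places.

The onshore deposit real return: 1.114/1.048 − 1 = 6.298%.
The offshore deposit real return: 1.132/1.017 − 1 = 11.308%.
Difference: 6.298 − 11.308 = -5.010 pp.

-5.01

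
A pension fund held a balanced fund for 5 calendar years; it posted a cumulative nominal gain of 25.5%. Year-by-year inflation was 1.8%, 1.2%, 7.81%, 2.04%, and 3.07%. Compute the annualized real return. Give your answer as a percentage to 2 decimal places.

Cumulative inflation factor: 1.018 × 1.012 × 1.0781 × 1.0204 × 1.0307 ≈ 1.16813.
Nominal growth factor: 1.25500. Real growth factor = 1.25500 / 1.16813 ≈ 1.07437.
Annualized: 1.07437^(1/5) − 1 ≈ 0.01445.

1.45%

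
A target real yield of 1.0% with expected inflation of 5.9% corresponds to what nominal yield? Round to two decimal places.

6.96%

By the Fisher equation, 1 + r_nom = (1 + 1.0%)(1 + 5.9%) = 1.010 × 1.059 = 1.06959.
So r_nom = 6.959%.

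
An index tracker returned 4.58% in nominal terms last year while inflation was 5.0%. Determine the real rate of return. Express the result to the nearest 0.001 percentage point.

-0.400%

Real return via the Fisher equation: (1 + 4.58%)/(1 + 5.0%) − 1 = 1.0458/1.050 − 1 ≈ -0.00400.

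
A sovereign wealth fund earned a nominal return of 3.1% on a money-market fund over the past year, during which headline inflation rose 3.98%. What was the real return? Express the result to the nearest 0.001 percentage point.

-0.846%

Real return via the Fisher equation: (1 + 3.1%)/(1 + 3.98%) − 1 = 1.031/1.0398 − 1 ≈ -0.00846.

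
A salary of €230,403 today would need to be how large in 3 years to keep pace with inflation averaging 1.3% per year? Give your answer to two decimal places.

€239,506.04

Cumulative price-level factor: (1+1.3%)^3 = 1.039509197.
Multiplying €230,403 by the price-level factor gives the future nominal sum.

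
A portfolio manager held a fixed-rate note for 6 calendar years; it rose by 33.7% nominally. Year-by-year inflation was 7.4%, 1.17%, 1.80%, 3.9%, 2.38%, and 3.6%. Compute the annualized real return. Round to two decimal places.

1.55%

Cumulative inflation factor: 1.074 × 1.0117 × 1.0180 × 1.039 × 1.0238 × 1.036 ≈ 1.21897.
Nominal growth factor: 1.33700. Real growth factor = 1.33700 / 1.21897 ≈ 1.09682.
Annualized: 1.09682^(1/6) − 1 ≈ 0.01552.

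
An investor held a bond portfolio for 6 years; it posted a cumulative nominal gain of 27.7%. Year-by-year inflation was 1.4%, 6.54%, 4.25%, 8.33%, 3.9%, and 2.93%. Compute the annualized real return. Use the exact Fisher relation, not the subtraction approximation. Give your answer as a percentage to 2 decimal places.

Cumulative inflation factor: 1.014 × 1.0654 × 1.0425 × 1.0833 × 1.039 × 1.0293 ≈ 1.30477.
Nominal growth factor: 1.27700. Real growth factor = 1.27700 / 1.30477 ≈ 0.97872.
Annualized: 0.97872^(1/6) − 1 ≈ -0.00358.

-0.36%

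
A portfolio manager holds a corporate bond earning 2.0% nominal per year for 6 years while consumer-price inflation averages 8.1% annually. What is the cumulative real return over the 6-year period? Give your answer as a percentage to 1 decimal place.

-29.4%

The annual real rate is (1+2.0%)/(1+8.1%) − 1 = -5.6429%.
Compounded over 6 years: (1 + -0.056429)^6 − 1 ≈ -0.29426.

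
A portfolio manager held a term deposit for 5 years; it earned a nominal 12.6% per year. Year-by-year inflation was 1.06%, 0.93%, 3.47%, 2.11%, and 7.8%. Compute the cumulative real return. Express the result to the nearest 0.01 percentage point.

Cumulative inflation factor: 1.0106 × 1.0093 × 1.0347 × 1.0211 × 1.078 ≈ 1.16172.
Nominal growth factor: 1.81006. Real growth factor = 1.81006 / 1.16172 ≈ 1.55808.
Total real return ≈ 55.8084%.

55.81%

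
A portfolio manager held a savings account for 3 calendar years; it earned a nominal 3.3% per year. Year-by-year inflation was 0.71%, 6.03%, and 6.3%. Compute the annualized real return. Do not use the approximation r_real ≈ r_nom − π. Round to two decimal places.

-0.97%

Cumulative inflation factor: 1.0071 × 1.0603 × 1.063 ≈ 1.13510.
Nominal growth factor: 1.10230. Real growth factor = 1.10230 / 1.13510 ≈ 0.97111.
Annualized: 0.97111^(1/3) − 1 ≈ -0.00973.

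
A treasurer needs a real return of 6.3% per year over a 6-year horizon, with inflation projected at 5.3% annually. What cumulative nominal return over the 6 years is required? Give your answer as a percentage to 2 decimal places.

Required annual nominal rate: (1+6.3%)(1+5.3%) − 1 = 11.9339%.
Cumulative over 6 years: (1 + 0.119339)^6 − 1 ≈ 0.96684.

96.68%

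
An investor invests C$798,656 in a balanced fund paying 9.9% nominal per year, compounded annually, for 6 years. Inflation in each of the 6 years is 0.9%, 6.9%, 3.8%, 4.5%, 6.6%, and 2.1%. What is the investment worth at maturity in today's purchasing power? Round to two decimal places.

Nominal value at maturity: C$798,656 × (1 + 9.9%)^6 ≈ C$1,407,167.88.
Price-level factor over 6 years: 1.009 × 1.069 × 1.038 × 1.045 × 1.066 × 1.021 ≈ 1.2734018081.
The maturity value deflated by that factor is the answer in today's purchasing power.

C$1,105,046.24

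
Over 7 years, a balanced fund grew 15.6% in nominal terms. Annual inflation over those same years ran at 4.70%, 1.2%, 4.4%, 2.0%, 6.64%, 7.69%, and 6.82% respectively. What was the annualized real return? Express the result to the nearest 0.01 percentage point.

-2.54%

Cumulative inflation factor: 1.0470 × 1.012 × 1.044 × 1.020 × 1.0664 × 1.0769 × 1.0682 ≈ 1.38413.
Nominal growth factor: 1.15600. Real growth factor = 1.15600 / 1.38413 ≈ 0.83518.
Annualized: 0.83518^(1/7) − 1 ≈ -0.02540.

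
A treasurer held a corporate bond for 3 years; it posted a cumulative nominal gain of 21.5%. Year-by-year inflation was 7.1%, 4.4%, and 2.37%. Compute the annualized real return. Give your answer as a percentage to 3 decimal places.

2.009%

Cumulative inflation factor: 1.071 × 1.044 × 1.0237 ≈ 1.14462.
Nominal growth factor: 1.21500. Real growth factor = 1.21500 / 1.14462 ≈ 1.06148.
Annualized: 1.06148^(1/3) − 1 ≈ 0.02009.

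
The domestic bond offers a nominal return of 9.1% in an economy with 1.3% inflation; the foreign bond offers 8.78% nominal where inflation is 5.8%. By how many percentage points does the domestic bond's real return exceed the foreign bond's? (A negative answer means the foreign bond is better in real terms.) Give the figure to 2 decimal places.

4.88

The domestic bond real return: 1.091/1.013 − 1 = 7.700%.
The foreign bond real return: 1.0878/1.058 − 1 = 2.817%.
Difference: 7.700 − 2.817 = 4.883 pp.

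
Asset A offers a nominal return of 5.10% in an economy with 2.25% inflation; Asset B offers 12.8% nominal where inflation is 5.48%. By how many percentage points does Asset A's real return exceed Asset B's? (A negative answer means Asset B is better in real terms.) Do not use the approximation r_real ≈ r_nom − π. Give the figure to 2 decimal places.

Asset A real return: 1.0510/1.0225 − 1 = 2.787%.
Asset B real return: 1.128/1.0548 − 1 = 6.940%.
Difference: 2.787 − 6.940 = -4.153 pp.

-4.15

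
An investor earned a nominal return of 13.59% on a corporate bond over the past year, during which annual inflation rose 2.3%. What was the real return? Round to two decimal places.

Real return via the Fisher equation: (1 + 13.59%)/(1 + 2.3%) − 1 = 1.1359/1.023 − 1 ≈ 0.11036.

11.04%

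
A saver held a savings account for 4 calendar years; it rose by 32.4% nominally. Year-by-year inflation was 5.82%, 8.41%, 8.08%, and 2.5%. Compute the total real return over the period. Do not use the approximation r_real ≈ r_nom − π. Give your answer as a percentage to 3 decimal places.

Cumulative inflation factor: 1.0582 × 1.0841 × 1.0808 × 1.025 ≈ 1.27089.
Nominal growth factor: 1.32400. Real growth factor = 1.32400 / 1.27089 ≈ 1.04179.
Total real return ≈ 4.1794%.

4.179%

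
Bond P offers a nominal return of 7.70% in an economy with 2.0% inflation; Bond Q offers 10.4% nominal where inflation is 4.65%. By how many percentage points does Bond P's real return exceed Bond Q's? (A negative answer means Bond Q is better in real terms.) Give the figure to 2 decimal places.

0.09

Bond P real return: 1.0770/1.020 − 1 = 5.588%.
Bond Q real return: 1.104/1.0465 − 1 = 5.495%.
Difference: 5.588 − 5.495 = 0.093 pp.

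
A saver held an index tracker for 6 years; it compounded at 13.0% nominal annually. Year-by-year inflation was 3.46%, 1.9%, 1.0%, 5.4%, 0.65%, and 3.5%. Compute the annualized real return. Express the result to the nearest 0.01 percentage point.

10.10%

Cumulative inflation factor: 1.0346 × 1.019 × 1.010 × 1.054 × 1.0065 × 1.035 ≈ 1.16913.
Nominal growth factor: 2.08195. Real growth factor = 2.08195 / 1.16913 ≈ 1.78077.
Annualized: 1.78077^(1/6) − 1 ≈ 0.10095.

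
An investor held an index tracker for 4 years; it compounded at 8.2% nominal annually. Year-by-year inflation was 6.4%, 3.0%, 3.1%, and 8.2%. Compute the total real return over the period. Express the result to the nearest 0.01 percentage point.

12.11%

Cumulative inflation factor: 1.064 × 1.030 × 1.031 × 1.082 ≈ 1.22254.
Nominal growth factor: 1.37059. Real growth factor = 1.37059 / 1.22254 ≈ 1.12110.
Total real return ≈ 12.1100%.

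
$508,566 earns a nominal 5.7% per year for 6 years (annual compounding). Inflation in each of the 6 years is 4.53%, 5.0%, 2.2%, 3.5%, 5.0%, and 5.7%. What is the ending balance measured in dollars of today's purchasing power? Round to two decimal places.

$550,441.87

Nominal value at maturity: $508,566 × (1 + 5.7%)^6 ≈ $709,246.57.
Price-level factor over 6 years: 1.0453 × 1.050 × 1.022 × 1.035 × 1.050 × 1.057 ≈ 1.2885040307.
The maturity value deflated by that factor is the answer in today's purchasing power.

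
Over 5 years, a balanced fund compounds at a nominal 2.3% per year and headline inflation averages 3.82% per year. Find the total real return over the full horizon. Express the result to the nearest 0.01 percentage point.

The annual real rate is (1+2.3%)/(1+3.82%) − 1 = -1.4641%.
Compounded over 5 years: (1 + -0.014641)^5 − 1 ≈ -0.07109.

-7.11%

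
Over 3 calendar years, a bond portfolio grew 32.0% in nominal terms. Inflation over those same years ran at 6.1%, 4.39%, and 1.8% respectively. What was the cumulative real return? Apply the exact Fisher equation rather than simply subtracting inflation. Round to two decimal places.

Cumulative inflation factor: 1.061 × 1.0439 × 1.018 ≈ 1.12751.
Nominal growth factor: 1.32000. Real growth factor = 1.32000 / 1.12751 ≈ 1.17072.
Total real return ≈ 17.0717%.

17.07%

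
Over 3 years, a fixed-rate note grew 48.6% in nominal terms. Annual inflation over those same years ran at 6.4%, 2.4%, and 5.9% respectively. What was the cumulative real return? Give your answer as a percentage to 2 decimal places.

28.79%

Cumulative inflation factor: 1.064 × 1.024 × 1.059 ≈ 1.15382.
Nominal growth factor: 1.48600. Real growth factor = 1.48600 / 1.15382 ≈ 1.28790.
Total real return ≈ 28.7897%.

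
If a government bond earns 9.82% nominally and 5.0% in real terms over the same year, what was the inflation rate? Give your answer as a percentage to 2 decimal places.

From (1+r_nom) = (1+r_real)(1+π), we get 1+π = (1 + 9.82%)/(1 + 5.0%) = 1.0982/1.050 ≈ 1.04590.
So π ≈ 4.5905%.

4.59%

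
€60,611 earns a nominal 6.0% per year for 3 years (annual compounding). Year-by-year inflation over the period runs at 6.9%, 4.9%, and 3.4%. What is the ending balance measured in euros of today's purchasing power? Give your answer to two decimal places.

Nominal value at maturity: €60,611 × (1 + 6.0%)^3 ≈ €72,188.67.
Price-level factor over 3 years: 1.069 × 1.049 × 1.034 = 1.159507954.
Dividing the nominal maturity value by the price-level factor gives the value in today's money.

€62,258.02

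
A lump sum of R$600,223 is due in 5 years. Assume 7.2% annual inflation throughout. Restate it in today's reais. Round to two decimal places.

Price-level factor over 5 years: (1 + 7.2%)^5 ≈ 1.4157087842.
Purchasing power today: R$600,223 divided by that factor.

R$423,973.49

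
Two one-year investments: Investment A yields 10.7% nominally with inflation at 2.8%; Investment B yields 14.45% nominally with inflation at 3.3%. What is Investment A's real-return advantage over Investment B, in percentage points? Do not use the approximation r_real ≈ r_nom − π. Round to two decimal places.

Investment A real return: 1.107/1.028 − 1 = 7.685%.
Investment B real return: 1.1445/1.033 − 1 = 10.794%.
Difference: 7.685 − 10.794 = -3.109 pp.

-3.11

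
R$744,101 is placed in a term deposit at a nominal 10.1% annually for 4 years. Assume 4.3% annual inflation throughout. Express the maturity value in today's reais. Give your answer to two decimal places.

Nominal value at maturity: R$744,101 × (1 + 10.1%)^4 ≈ R$1,093,405.27.
Price-level factor over 4 years: (1 + 4.3%)^4 ≈ 1.1834154468.
Dividing the nominal maturity value by the price-level factor gives the value in today's money.

R$923,940.34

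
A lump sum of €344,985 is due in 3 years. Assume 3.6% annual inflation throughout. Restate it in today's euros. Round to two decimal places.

Price-level factor over 3 years: (1 + 3.6%)^3 = 1.111934656.
Purchasing power today: €344,985 divided by that factor.

€310,256.54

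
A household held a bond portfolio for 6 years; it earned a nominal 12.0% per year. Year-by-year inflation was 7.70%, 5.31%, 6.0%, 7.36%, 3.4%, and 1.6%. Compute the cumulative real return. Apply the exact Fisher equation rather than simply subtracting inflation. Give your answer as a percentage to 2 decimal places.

45.57%

Cumulative inflation factor: 1.0770 × 1.0531 × 1.060 × 1.0736 × 1.034 × 1.016 ≈ 1.35596.
Nominal growth factor: 1.97382. Real growth factor = 1.97382 / 1.35596 ≈ 1.45566.
Total real return ≈ 45.5661%.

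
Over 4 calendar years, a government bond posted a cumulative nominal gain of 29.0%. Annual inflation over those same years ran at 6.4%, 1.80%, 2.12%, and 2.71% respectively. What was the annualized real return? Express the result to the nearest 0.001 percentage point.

Cumulative inflation factor: 1.064 × 1.0180 × 1.0212 × 1.0271 ≈ 1.13609.
Nominal growth factor: 1.29000. Real growth factor = 1.29000 / 1.13609 ≈ 1.13547.
Annualized: 1.13547^(1/4) − 1 ≈ 0.03227.

3.227%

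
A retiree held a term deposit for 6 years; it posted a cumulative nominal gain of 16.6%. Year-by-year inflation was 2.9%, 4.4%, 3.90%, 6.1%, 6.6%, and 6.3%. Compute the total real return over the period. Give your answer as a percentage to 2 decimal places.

Cumulative inflation factor: 1.029 × 1.044 × 1.0390 × 1.061 × 1.066 × 1.063 ≈ 1.34195.
Nominal growth factor: 1.16600. Real growth factor = 1.16600 / 1.34195 ≈ 0.86888.
Total real return ≈ -13.1117%.

-13.11%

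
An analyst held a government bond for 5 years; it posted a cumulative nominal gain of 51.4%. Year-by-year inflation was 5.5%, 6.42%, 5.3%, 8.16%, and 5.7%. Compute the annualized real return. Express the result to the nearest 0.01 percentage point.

2.30%

Cumulative inflation factor: 1.055 × 1.0642 × 1.053 × 1.0816 × 1.057 ≈ 1.35159.
Nominal growth factor: 1.51400. Real growth factor = 1.51400 / 1.35159 ≈ 1.12016.
Annualized: 1.12016^(1/5) − 1 ≈ 0.02295.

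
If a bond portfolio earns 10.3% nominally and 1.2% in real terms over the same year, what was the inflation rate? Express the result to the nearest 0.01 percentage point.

From (1+r_nom) = (1+r_real)(1+π), we get 1+π = (1 + 10.3%)/(1 + 1.2%) = 1.103/1.012 ≈ 1.08992.
So π ≈ 8.9921%.

8.99%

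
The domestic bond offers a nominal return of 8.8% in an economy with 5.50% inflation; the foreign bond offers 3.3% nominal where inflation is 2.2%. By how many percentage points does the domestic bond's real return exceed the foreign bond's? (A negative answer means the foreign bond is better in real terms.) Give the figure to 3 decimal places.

The domestic bond real return: 1.088/1.0550 − 1 = 3.1280%.
The foreign bond real return: 1.033/1.022 − 1 = 1.0763%.
Difference: 3.1280 − 1.0763 = 2.0517 pp.

2.052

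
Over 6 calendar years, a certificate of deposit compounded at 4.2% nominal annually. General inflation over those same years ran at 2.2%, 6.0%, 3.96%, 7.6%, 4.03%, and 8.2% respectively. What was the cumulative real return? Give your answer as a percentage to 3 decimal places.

Cumulative inflation factor: 1.022 × 1.060 × 1.0396 × 1.076 × 1.0403 × 1.082 ≈ 1.36402.
Nominal growth factor: 1.27999. Real growth factor = 1.27999 / 1.36402 ≈ 0.93839.
Total real return ≈ -6.1606%.

-6.161%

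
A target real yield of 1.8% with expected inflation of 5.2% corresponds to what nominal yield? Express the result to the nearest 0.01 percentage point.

7.09%

By the Fisher equation, 1 + r_nom = (1 + 1.8%)(1 + 5.2%) = 1.018 × 1.052 = 1.070936.
So r_nom = 7.0936%.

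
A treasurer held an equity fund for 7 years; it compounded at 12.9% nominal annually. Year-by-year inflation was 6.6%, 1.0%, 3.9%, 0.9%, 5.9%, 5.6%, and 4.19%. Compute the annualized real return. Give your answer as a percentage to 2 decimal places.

Cumulative inflation factor: 1.066 × 1.010 × 1.039 × 1.009 × 1.059 × 1.056 × 1.0419 ≈ 1.31514.
Nominal growth factor: 2.33807. Real growth factor = 2.33807 / 1.31514 ≈ 1.77781.
Annualized: 1.77781^(1/7) − 1 ≈ 0.08567.

8.57%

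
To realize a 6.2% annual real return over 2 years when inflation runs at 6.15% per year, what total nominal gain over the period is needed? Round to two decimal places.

Required annual nominal rate: (1+6.2%)(1+6.15%) − 1 = 12.7313%.
Cumulative over 2 years: (1 + 0.127313)^2 − 1 ≈ 0.27083.

27.08%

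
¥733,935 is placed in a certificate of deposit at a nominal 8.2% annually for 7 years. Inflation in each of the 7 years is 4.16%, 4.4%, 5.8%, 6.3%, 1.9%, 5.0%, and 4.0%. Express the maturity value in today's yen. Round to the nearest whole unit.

¥936,335

Nominal value at maturity: ¥733,935 × (1 + 8.2%)^7 ≈ ¥1,274,232.
Price-level factor over 7 years: 1.0416 × 1.044 × 1.058 × 1.063 × 1.019 × 1.050 × 1.040 ≈ 1.3608718306.
The maturity value deflated by that factor is the answer in today's purchasing power.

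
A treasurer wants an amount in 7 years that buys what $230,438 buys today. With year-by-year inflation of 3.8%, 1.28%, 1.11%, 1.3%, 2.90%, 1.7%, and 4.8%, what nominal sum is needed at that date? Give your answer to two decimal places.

$272,129.93

Cumulative price-level factor: 1.038 × 1.0128 × 1.0111 × 1.013 × 1.0290 × 1.017 × 1.048 ≈ 1.1809247162.
The nominal amount required is $230,438 scaled up by that factor.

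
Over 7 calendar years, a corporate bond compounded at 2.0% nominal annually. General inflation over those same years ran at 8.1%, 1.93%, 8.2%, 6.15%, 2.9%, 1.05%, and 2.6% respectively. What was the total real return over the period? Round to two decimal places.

Cumulative inflation factor: 1.081 × 1.0193 × 1.082 × 1.0615 × 1.029 × 1.0105 × 1.026 ≈ 1.35013.
Nominal growth factor: 1.14869. Real growth factor = 1.14869 / 1.35013 ≈ 0.85080.
Total real return ≈ -14.9201%.

-14.92%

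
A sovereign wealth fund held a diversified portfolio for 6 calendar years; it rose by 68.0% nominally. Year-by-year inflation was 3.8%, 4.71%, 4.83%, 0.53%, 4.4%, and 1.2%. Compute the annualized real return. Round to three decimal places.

5.619%

Cumulative inflation factor: 1.038 × 1.0471 × 1.0483 × 1.0053 × 1.044 × 1.012 ≈ 1.21017.
Nominal growth factor: 1.68000. Real growth factor = 1.68000 / 1.21017 ≈ 1.38823.
Annualized: 1.38823^(1/6) − 1 ≈ 0.05619.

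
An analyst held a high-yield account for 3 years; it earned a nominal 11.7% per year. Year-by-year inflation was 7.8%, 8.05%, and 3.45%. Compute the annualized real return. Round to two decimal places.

Cumulative inflation factor: 1.078 × 1.0805 × 1.0345 ≈ 1.20496.
Nominal growth factor: 1.39367. Real growth factor = 1.39367 / 1.20496 ≈ 1.15661.
Annualized: 1.15661^(1/3) − 1 ≈ 0.04969.

4.97%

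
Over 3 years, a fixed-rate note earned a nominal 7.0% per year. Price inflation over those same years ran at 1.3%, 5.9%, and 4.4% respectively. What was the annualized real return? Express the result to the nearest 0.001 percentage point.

Cumulative inflation factor: 1.013 × 1.059 × 1.044 ≈ 1.11997.
Nominal growth factor: 1.22504. Real growth factor = 1.22504 / 1.11997 ≈ 1.09382.
Annualized: 1.09382^(1/3) − 1 ≈ 0.03034.

3.034%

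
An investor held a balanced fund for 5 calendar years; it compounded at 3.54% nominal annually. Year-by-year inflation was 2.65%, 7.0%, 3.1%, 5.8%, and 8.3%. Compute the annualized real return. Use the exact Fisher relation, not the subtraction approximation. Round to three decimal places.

-1.715%

Cumulative inflation factor: 1.0265 × 1.070 × 1.031 × 1.058 × 1.083 ≈ 1.29752.
Nominal growth factor: 1.18998. Real growth factor = 1.18998 / 1.29752 ≈ 0.91712.
Annualized: 0.91712^(1/5) − 1 ≈ -0.01715.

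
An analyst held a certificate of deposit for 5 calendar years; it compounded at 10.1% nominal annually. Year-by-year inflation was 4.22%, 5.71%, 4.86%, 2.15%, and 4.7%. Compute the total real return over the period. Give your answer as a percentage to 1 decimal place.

30.9%

Cumulative inflation factor: 1.0422 × 1.0571 × 1.0486 × 1.0215 × 1.047 ≈ 1.23555.
Nominal growth factor: 1.61784. Real growth factor = 1.61784 / 1.23555 ≈ 1.30941.
Total real return ≈ 30.9407%.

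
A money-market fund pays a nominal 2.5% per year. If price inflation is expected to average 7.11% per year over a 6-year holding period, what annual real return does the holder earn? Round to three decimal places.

With constant rates the annual real return is the same each year: (1+2.5%)/(1+7.11%) − 1 = -0.04304.

-4.304%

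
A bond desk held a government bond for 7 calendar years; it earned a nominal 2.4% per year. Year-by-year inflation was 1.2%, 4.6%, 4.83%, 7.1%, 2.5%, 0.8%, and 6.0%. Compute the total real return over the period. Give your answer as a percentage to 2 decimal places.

Cumulative inflation factor: 1.012 × 1.046 × 1.0483 × 1.071 × 1.025 × 1.008 × 1.060 ≈ 1.30160.
Nominal growth factor: 1.18059. Real growth factor = 1.18059 / 1.30160 ≈ 0.90703.
Total real return ≈ -9.2969%.

-9.30%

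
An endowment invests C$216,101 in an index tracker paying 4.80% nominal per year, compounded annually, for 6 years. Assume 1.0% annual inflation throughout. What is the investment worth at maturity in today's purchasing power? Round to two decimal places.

C$269,709.49

Nominal value at maturity: C$216,101 × (1 + 4.80%)^6 ≈ C$286,302.06.
Price-level factor over 6 years: (1 + 1.0%)^6 ≈ 1.0615201506.
Dividing the nominal maturity value by the price-level factor gives the value in today's money.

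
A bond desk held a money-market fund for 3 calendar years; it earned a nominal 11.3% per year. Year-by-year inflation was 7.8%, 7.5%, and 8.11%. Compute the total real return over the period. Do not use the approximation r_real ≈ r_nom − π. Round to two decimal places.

10.05%

Cumulative inflation factor: 1.078 × 1.075 × 1.0811 ≈ 1.25283.
Nominal growth factor: 1.37875. Real growth factor = 1.37875 / 1.25283 ≈ 1.10051.
Total real return ≈ 10.0506%.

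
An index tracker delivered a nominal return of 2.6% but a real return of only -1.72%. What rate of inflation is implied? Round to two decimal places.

4.40%

From (1+r_nom) = (1+r_real)(1+π), we get 1+π = (1 + 2.6%)/(1 − 1.72%) = 1.026/0.9828 ≈ 1.04396.
So π ≈ 4.3956%.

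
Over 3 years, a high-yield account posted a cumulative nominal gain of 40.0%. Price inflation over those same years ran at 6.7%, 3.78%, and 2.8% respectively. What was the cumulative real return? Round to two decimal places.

Cumulative inflation factor: 1.067 × 1.0378 × 1.028 ≈ 1.13834.
Nominal growth factor: 1.40000. Real growth factor = 1.40000 / 1.13834 ≈ 1.22986.
Total real return ≈ 22.9863%.

22.99%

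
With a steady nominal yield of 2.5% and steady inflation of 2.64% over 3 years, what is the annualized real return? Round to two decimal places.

With constant rates the annual real return is the same each year: (1+2.5%)/(1+2.64%) − 1 = -0.00136.

-0.14%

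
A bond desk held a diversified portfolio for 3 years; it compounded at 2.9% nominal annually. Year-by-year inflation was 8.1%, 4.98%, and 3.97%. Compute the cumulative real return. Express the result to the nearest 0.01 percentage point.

Cumulative inflation factor: 1.081 × 1.0498 × 1.0397 ≈ 1.17989.
Nominal growth factor: 1.08955. Real growth factor = 1.08955 / 1.17989 ≈ 0.92343.
Total real return ≈ -7.6566%.

-7.66%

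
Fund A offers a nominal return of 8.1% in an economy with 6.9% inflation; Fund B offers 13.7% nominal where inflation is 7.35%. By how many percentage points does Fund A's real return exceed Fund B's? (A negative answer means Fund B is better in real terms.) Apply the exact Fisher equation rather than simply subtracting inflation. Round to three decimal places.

-4.793

Fund A real return: 1.081/1.069 − 1 = 1.1225%.
Fund B real return: 1.137/1.0735 − 1 = 5.9152%.
Difference: 1.1225 − 5.9152 = -4.7927 pp.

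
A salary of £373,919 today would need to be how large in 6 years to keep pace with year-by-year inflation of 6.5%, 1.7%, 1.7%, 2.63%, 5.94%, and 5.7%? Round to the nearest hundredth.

£473,345.59

Cumulative price-level factor: 1.065 × 1.017 × 1.017 × 1.0263 × 1.0594 × 1.057 ≈ 1.2659040766.
The nominal amount required is £373,919 scaled up by that factor.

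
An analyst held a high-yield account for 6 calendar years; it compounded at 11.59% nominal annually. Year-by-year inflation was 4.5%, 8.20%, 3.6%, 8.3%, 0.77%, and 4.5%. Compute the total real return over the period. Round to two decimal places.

Cumulative inflation factor: 1.045 × 1.0820 × 1.036 × 1.083 × 1.0077 × 1.045 ≈ 1.33592.
Nominal growth factor: 1.93086. Real growth factor = 1.93086 / 1.33592 ≈ 1.44535.
Total real return ≈ 44.5348%.

44.53%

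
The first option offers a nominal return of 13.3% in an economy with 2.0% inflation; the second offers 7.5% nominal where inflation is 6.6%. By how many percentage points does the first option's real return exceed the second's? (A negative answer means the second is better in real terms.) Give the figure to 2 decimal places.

The first option real return: 1.133/1.020 − 1 = 11.078%.
The second real return: 1.075/1.066 − 1 = 0.844%.
Difference: 11.078 − 0.844 = 10.234 pp.

10.23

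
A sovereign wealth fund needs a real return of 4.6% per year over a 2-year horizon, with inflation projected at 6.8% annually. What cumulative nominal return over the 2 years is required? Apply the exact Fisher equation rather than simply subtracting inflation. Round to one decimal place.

24.8%

Required annual nominal rate: (1+4.6%)(1+6.8%) − 1 = 11.7128%.
Cumulative over 2 years: (1 + 0.117128)^2 − 1 ≈ 0.24797.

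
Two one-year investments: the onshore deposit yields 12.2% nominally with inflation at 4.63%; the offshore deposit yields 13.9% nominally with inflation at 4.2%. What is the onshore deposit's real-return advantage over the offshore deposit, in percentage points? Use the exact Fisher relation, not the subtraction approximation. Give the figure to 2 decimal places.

The onshore deposit real return: 1.122/1.0463 − 1 = 7.235%.
The offshore deposit real return: 1.139/1.042 − 1 = 9.309%.
Difference: 7.235 − 9.309 = -2.074 pp.

-2.07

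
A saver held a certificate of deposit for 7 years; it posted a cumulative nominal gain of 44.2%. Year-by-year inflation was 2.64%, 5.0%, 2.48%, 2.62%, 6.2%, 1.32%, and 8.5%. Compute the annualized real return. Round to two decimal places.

Cumulative inflation factor: 1.0264 × 1.050 × 1.0248 × 1.0262 × 1.062 × 1.0132 × 1.085 ≈ 1.32320.
Nominal growth factor: 1.44200. Real growth factor = 1.44200 / 1.32320 ≈ 1.08978.
Annualized: 1.08978^(1/7) − 1 ≈ 0.01236.

1.24%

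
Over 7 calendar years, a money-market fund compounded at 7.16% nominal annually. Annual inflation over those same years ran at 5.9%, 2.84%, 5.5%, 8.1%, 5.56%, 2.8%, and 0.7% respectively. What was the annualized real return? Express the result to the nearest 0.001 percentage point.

2.584%

Cumulative inflation factor: 1.059 × 1.0284 × 1.055 × 1.081 × 1.0556 × 1.028 × 1.007 ≈ 1.35724.
Nominal growth factor: 1.62267. Real growth factor = 1.62267 / 1.35724 ≈ 1.19556.
Annualized: 1.19556^(1/7) − 1 ≈ 0.02584.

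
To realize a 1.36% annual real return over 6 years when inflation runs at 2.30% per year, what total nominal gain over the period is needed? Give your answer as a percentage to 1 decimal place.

24.3%

Required annual nominal rate: (1+1.36%)(1+2.30%) − 1 = 3.69128%.
Cumulative over 6 years: (1 + 0.0369128)^6 − 1 ≈ 0.24295.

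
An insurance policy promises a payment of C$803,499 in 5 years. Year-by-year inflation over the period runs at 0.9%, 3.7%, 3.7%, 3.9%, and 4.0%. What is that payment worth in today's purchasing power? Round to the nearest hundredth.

Price-level factor over 5 years: 1.009 × 1.037 × 1.037 × 1.039 × 1.040 ≈ 1.1724587332.
Purchasing power today: C$803,499 divided by that factor.

C$685,311.11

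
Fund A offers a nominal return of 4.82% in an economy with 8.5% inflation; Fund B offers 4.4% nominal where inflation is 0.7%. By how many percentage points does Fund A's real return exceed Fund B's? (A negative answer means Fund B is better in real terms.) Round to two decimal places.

-7.07

Fund A real return: 1.0482/1.085 − 1 = -3.392%.
Fund B real return: 1.044/1.007 − 1 = 3.674%.
Difference: -3.392 − 3.674 = -7.066 pp.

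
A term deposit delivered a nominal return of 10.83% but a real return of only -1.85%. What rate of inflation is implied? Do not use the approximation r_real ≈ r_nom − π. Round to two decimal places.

From (1+r_nom) = (1+r_real)(1+π), we get 1+π = (1 + 10.83%)/(1 − 1.85%) = 1.1083/0.9815 ≈ 1.12919.
So π ≈ 12.9190%.

12.92%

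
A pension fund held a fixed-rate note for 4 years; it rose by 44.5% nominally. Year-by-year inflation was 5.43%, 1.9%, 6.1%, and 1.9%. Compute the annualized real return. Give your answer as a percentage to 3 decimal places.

Cumulative inflation factor: 1.0543 × 1.019 × 1.061 × 1.019 ≈ 1.16152.
Nominal growth factor: 1.44500. Real growth factor = 1.44500 / 1.16152 ≈ 1.24406.
Annualized: 1.24406^(1/4) − 1 ≈ 0.05611.

5.611%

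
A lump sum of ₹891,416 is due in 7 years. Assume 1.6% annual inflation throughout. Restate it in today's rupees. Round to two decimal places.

₹797,672.22

Price-level factor over 7 years: (1 + 1.6%)^7 ≈ 1.1175216759.
Purchasing power today: ₹891,416 divided by that factor.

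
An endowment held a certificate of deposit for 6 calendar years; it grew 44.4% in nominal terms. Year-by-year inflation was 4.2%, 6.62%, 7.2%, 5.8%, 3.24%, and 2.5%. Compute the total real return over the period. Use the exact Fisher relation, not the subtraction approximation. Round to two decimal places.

Cumulative inflation factor: 1.042 × 1.0662 × 1.072 × 1.058 × 1.0324 × 1.025 ≈ 1.33339.
Nominal growth factor: 1.44400. Real growth factor = 1.44400 / 1.33339 ≈ 1.08295.
Total real return ≈ 8.2950%.

8.30%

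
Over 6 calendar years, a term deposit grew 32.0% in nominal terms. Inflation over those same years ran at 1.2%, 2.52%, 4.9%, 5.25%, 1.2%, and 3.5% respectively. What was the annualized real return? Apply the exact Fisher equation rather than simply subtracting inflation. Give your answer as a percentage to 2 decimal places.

1.60%

Cumulative inflation factor: 1.012 × 1.0252 × 1.049 × 1.0525 × 1.012 × 1.035 ≈ 1.19980.
Nominal growth factor: 1.32000. Real growth factor = 1.32000 / 1.19980 ≈ 1.10019.
Annualized: 1.10019^(1/6) − 1 ≈ 0.01604.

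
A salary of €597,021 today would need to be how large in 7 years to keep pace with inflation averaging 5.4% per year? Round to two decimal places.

€862,727.98

Cumulative price-level factor: (1+5.4%)^7 ≈ 1.4450546643.
Multiplying €597,021 by the price-level factor gives the future nominal sum.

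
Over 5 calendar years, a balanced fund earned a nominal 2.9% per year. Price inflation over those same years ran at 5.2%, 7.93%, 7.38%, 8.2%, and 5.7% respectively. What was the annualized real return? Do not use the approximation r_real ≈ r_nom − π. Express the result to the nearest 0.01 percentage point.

Cumulative inflation factor: 1.052 × 1.0793 × 1.0738 × 1.082 × 1.057 ≈ 1.39439.
Nominal growth factor: 1.15366. Real growth factor = 1.15366 / 1.39439 ≈ 0.82736.
Annualized: 0.82736^(1/5) − 1 ≈ -0.03719.

-3.72%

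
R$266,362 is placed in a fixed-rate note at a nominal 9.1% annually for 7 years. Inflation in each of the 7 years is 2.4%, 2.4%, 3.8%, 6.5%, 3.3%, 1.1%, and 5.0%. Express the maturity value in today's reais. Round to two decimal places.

R$385,529.73

Nominal value at maturity: R$266,362 × (1 + 9.1%)^7 ≈ R$490,055.79.
Price-level factor over 7 years: 1.024 × 1.024 × 1.038 × 1.065 × 1.033 × 1.011 × 1.050 ≈ 1.2711232158.
Dividing the nominal maturity value by the price-level factor gives the value in today's money.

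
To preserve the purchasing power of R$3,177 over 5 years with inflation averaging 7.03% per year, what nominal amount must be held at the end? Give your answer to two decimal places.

Cumulative price-level factor: (1+7.03%)^5 ≈ 1.4045190276.
The nominal amount required is R$3,177 scaled up by that factor.

R$4,462.16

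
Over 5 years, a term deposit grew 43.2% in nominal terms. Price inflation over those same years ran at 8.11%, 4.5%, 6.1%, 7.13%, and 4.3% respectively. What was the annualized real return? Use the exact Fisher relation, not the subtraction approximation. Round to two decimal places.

Cumulative inflation factor: 1.0811 × 1.045 × 1.061 × 1.0713 × 1.043 ≈ 1.33935.
Nominal growth factor: 1.43200. Real growth factor = 1.43200 / 1.33935 ≈ 1.06918.
Annualized: 1.06918^(1/5) − 1 ≈ 0.01347.

1.35%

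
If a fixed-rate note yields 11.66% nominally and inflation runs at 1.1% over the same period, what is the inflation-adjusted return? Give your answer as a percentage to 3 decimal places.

10.445%

Real return via the Fisher equation: (1 + 11.66%)/(1 + 1.1%) − 1 = 1.1166/1.011 − 1 ≈ 0.10445.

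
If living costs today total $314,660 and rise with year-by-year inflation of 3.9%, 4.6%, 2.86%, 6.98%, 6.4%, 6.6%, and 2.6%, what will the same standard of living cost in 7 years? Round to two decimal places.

Cumulative price-level factor: 1.039 × 1.046 × 1.0286 × 1.0698 × 1.064 × 1.066 × 1.026 ≈ 1.3916901039.
The nominal amount required is $314,660 scaled up by that factor.

$437,909.21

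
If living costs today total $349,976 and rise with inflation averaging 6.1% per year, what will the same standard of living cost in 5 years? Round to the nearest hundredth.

$470,560.19

Cumulative price-level factor: (1+6.1%)^5 ≈ 1.3445498838.
Multiplying $349,976 by the price-level factor gives the future nominal sum.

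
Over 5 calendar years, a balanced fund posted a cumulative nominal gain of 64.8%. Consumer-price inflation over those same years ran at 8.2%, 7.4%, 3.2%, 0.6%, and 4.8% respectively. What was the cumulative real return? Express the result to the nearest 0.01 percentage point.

Cumulative inflation factor: 1.082 × 1.074 × 1.032 × 1.006 × 1.048 ≈ 1.26436.
Nominal growth factor: 1.64800. Real growth factor = 1.64800 / 1.26436 ≈ 1.30343.
Total real return ≈ 30.3427%.

30.34%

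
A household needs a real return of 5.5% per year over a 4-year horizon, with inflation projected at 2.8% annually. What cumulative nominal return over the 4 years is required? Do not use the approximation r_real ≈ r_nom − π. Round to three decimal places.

Required annual nominal rate: (1+5.5%)(1+2.8%) − 1 = 8.454%.
Cumulative over 4 years: (1 + 0.08454)^4 − 1 ≈ 0.38351.

38.351%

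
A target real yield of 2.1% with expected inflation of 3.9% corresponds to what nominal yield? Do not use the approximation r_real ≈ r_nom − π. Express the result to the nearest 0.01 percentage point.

By the Fisher equation, 1 + r_nom = (1 + 2.1%)(1 + 3.9%) = 1.021 × 1.039 = 1.060819.
So r_nom = 6.0819%.

6.08%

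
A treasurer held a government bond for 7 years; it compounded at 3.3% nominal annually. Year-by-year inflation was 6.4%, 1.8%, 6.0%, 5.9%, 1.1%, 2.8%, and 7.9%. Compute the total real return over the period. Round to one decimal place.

-7.9%

Cumulative inflation factor: 1.064 × 1.018 × 1.060 × 1.059 × 1.011 × 1.028 × 1.079 ≈ 1.36351.
Nominal growth factor: 1.25517. Real growth factor = 1.25517 / 1.36351 ≈ 0.92055.
Total real return ≈ -7.9454%.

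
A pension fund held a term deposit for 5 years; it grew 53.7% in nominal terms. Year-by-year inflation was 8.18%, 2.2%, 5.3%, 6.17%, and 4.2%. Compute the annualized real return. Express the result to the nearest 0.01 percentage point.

3.60%

Cumulative inflation factor: 1.0818 × 1.022 × 1.053 × 1.0617 × 1.042 ≈ 1.28794.
Nominal growth factor: 1.53700. Real growth factor = 1.53700 / 1.28794 ≈ 1.19338.
Annualized: 1.19338^(1/5) − 1 ≈ 0.03599.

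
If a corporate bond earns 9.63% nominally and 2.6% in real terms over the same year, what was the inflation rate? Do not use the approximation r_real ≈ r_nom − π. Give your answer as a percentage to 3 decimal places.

From (1+r_nom) = (1+r_real)(1+π), we get 1+π = (1 + 9.63%)/(1 + 2.6%) = 1.0963/1.026 ≈ 1.06852.
So π ≈ 6.8519%.

6.852%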